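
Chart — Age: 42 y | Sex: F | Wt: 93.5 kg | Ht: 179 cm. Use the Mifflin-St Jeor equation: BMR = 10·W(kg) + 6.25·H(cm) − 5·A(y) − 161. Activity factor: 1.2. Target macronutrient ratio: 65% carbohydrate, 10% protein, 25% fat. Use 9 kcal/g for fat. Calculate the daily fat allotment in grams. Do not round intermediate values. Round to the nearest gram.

56 g/day

Mifflin-St Jeor (female): BMR = 10(93.5) + 6.25(179) − 5(42) − 161 = 935 + 1118.75 − 210 − 161 = 1682.75 kcal/day.
TEE = 1682.75 × 1.2 = 2019.3 kcal/day.
Fat energy = 25% × 2019.3 = 504.825 kcal.
Fat = 504.825 ÷ 9 kcal/g = 56.0917 g.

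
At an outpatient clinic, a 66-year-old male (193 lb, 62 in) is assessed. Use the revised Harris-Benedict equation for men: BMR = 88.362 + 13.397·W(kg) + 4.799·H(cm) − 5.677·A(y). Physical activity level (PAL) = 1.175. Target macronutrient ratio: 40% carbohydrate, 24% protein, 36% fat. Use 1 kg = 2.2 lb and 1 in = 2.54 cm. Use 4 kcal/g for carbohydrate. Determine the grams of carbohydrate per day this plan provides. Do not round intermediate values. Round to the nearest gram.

193 g/day

Convert to metric: weight = 193 ÷ 2.2 = 87.7273 kg; height = 62 × 2.54 = 157.48 cm.
Harris-Benedict: BMR = 88.362 + 13.397(87.7273) + 4.799(157.48) − 5.677(66) = 1644.7088 kcal/day.
TEE = 1644.7088 × 1.175 = 1932.5328 kcal/day.
Carbohydrate energy = 40% × 1932.5328 = 773.0131 kcal.
Carbohydrate = 773.0131 ÷ 4 kcal/g = 193.2533 g.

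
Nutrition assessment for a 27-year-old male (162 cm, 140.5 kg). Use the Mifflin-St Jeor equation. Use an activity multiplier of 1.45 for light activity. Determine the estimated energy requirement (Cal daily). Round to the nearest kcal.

Mifflin-St Jeor (male): BMR = 10(140.5) + 6.25(162) − 5(27) + 5 = 1405 + 1012.5 − 135 + 5 = 2287.5 kcal/day.
TEE = BMR × activity factor = 2287.5 × 1.45 = 3316.875 kcal/day.

3317 Cal daily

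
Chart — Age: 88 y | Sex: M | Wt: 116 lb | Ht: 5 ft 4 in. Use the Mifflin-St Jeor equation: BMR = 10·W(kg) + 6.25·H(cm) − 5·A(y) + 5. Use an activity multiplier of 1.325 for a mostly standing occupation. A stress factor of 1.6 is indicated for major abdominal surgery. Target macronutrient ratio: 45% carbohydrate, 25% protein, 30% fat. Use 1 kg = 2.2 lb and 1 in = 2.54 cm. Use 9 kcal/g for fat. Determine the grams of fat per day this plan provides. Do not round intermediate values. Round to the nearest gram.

Convert to metric: weight = 116 ÷ 2.2 = 52.7273 kg; height = (5×12 + 4) × 2.54 = 64 × 2.54 = 162.56 cm.
Mifflin-St Jeor (male): BMR = 10(52.7273) + 6.25(162.56) − 5(88) + 5 = 527.2727 + 1016 − 440 + 5 = 1108.2727 kcal/day.
TEE = 1108.2727 × 1.325 = 1468.4614 kcal/day.
With stress factor 1.6: 1468.4614 × 1.6 = 2349.5382 kcal/day.
Fat energy = 30% × 2349.5382 = 704.8615 kcal.
Fat = 704.8615 ÷ 9 kcal/g = 78.3179 g.

78 g/day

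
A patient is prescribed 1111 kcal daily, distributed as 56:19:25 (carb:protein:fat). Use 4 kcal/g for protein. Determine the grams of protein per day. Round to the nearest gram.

Protein energy = 19% × 1111 = 211.09 kcal.
At 4 kcal/g: 211.09 ÷ 4 = 52.7725 g.

53 g/day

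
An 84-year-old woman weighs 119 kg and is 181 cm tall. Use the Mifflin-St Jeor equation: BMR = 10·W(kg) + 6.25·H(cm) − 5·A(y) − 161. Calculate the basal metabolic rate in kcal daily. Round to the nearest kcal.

1740 kcal daily

Mifflin-St Jeor (female): BMR = 10(119) + 6.25(181) − 5(84) − 161 = 1190 + 1131.25 − 420 − 161 = 1740.25 kcal/day.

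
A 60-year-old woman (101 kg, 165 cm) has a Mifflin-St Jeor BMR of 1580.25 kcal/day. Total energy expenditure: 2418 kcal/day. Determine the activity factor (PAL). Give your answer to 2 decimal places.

1.53

Activity factor = TEE ÷ BMR = 2418 ÷ 1580.25 = 1.53.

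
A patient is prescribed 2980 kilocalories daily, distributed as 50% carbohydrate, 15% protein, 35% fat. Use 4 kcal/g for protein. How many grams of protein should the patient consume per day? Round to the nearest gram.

Protein energy = 15% × 2980 = 447 kcal.
At 4 kcal/g: 447 ÷ 4 = 111.75 g.

112 g/day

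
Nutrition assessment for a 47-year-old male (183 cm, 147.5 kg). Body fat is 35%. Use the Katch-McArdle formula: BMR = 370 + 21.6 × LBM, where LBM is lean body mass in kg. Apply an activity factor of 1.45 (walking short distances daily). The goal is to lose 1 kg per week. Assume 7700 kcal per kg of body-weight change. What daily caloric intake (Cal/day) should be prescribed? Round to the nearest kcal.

2439 Cal/day

LBM = 147.5 × (1 − 0.35) = 95.875 kg. Katch-McArdle: BMR = 370 + 21.6 × 95.875 = 2440.9 kcal/day.
TEE = 2440.9 × 1.45 = 3539.305 kcal/day.
Required daily deficit = 1 × 7700 ÷ 7 = 1100 kcal/day.
Target intake = 3539.305 − 1100 = 2439.305 kcal/day.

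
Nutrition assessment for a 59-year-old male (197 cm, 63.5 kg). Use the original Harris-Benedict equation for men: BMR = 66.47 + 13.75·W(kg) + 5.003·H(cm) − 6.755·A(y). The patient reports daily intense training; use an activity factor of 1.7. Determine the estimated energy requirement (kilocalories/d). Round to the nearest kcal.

Harris-Benedict: BMR = 66.47 + 13.75(63.5) + 5.003(197) − 6.755(59) = 1526.641 kcal/day.
TEE = BMR × activity factor = 1526.641 × 1.7 = 2595.2897 kcal/day.

2595 kilocalories/d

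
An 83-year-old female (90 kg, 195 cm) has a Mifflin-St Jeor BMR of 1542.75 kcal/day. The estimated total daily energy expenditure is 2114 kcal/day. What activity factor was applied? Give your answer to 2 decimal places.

1.37

Activity factor = TEE ÷ BMR = 2114 ÷ 1542.75 = 1.37.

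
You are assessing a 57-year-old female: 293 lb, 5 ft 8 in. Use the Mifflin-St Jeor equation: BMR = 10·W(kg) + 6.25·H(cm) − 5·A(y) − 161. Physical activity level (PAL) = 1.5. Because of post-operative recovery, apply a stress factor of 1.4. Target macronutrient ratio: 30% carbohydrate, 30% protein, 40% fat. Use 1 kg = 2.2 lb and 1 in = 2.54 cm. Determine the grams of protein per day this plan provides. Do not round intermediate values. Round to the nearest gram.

310 g/day

Convert to metric: weight = 293 ÷ 2.2 = 133.1818 kg; height = (5×12 + 8) × 2.54 = 68 × 2.54 = 172.72 cm.
Mifflin-St Jeor (female): BMR = 10(133.1818) + 6.25(172.72) − 5(57) − 161 = 1331.8182 + 1079.5 − 285 − 161 = 1965.3182 kcal/day.
TEE = 1965.3182 × 1.5 = 2947.9773 kcal/day.
With stress factor 1.4: 2947.9773 × 1.4 = 4127.1682 kcal/day.
Protein energy = 30% × 4127.1682 = 1238.1505 kcal.
Protein = 1238.1505 ÷ 4 kcal/g = 309.5376 g.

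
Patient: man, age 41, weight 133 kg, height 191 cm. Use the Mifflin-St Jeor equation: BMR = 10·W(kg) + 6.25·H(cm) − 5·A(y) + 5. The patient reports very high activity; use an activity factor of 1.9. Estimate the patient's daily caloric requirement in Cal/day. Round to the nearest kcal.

Mifflin-St Jeor (male): BMR = 10(133) + 6.25(191) − 5(41) + 5 = 1330 + 1193.75 − 205 + 5 = 2323.75 kcal/day.
TEE = BMR × activity factor = 2323.75 × 1.9 = 4415.125 kcal/day.

4415 Cal/day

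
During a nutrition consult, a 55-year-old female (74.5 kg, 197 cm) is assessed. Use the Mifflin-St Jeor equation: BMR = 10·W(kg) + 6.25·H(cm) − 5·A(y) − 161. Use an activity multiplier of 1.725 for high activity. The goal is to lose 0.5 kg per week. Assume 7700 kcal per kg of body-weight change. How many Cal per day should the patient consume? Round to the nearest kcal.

2107 Cal per day

Mifflin-St Jeor (female): BMR = 10(74.5) + 6.25(197) − 5(55) − 161 = 745 + 1231.25 − 275 − 161 = 1540.25 kcal/day.
TEE = 1540.25 × 1.725 = 2656.9313 kcal/day.
Required daily deficit = 0.5 × 7700 ÷ 7 = 550 kcal/day.
Target intake = 2656.9313 − 550 = 2106.9313 kcal/day.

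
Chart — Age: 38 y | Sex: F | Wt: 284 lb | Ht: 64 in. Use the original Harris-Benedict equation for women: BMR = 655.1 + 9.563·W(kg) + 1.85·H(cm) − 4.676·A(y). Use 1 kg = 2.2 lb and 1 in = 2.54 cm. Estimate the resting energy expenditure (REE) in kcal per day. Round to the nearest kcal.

2013 kcal per day

Convert to metric: weight = 284 ÷ 2.2 = 129.0909 kg; height = 64 × 2.54 = 162.56 cm.
Harris-Benedict: BMR = 655.1 + 9.563(129.0909) + 1.85(162.56) − 4.676(38) = 2012.6444 kcal/day.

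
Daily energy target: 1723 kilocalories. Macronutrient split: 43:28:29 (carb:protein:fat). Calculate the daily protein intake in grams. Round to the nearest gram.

Protein energy = 28% × 1723 = 482.44 kcal.
At 4 kcal/g: 482.44 ÷ 4 = 120.61 g.

121 g/day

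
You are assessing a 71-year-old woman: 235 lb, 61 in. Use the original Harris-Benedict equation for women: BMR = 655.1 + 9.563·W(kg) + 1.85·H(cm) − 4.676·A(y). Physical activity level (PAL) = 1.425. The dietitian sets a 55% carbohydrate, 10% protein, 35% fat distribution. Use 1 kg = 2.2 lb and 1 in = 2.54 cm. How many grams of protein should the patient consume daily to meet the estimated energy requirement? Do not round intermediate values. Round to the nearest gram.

58 g/day

Convert to metric: weight = 235 ÷ 2.2 = 106.8182 kg; height = 61 × 2.54 = 154.94 cm.
Harris-Benedict: BMR = 655.1 + 9.563(106.8182) + 1.85(154.94) − 4.676(71) = 1631.2453 kcal/day.
TEE = 1631.2453 × 1.425 = 2324.5245 kcal/day.
Protein energy = 10% × 2324.5245 = 232.4525 kcal.
Protein = 232.4525 ÷ 4 kcal/g = 58.1131 g.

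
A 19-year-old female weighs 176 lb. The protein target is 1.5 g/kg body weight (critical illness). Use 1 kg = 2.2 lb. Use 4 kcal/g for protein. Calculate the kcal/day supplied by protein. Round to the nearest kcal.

Weight in kg = 176 ÷ 2.2 = 80 kg.
Protein = 1.5 g/kg × 80 kg = 120 g/day.
Protein energy = 120 g × 4 kcal/g = 480 kcal/day.

480 kcal/day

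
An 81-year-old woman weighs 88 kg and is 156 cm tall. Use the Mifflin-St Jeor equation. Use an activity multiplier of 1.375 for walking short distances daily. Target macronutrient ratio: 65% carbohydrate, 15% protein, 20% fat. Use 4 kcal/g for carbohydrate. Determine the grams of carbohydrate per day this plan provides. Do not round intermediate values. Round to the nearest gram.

288 g/day

Mifflin-St Jeor (female): BMR = 10(88) + 6.25(156) − 5(81) − 161 = 880 + 975 − 405 − 161 = 1289 kcal/day.
TEE = 1289 × 1.375 = 1772.375 kcal/day.
Carbohydrate energy = 65% × 1772.375 = 1152.0438 kcal.
Carbohydrate = 1152.0438 ÷ 4 kcal/g = 288.0109 g.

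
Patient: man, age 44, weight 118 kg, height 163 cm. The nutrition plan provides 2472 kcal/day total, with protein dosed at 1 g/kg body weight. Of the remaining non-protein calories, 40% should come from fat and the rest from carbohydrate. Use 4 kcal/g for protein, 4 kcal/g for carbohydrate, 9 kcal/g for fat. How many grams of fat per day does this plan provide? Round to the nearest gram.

Protein = 1 × 118 = 118 g → 118 × 4 = 472 kcal.
Non-protein calories = 2472 − 472 = 2000 kcal.
Fat: 40% × 2000 = 800 kcal; carbohydrate: 1200 kcal.
Fat: 800 kcal ÷ 9 kcal/g = 88.8889 g.

89 g/day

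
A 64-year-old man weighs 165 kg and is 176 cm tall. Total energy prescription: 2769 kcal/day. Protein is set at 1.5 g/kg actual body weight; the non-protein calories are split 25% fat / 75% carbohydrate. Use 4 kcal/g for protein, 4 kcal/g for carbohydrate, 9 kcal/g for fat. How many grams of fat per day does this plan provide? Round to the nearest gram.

49 g/day

Protein = 1.5 × 165 = 247.5 g → 247.5 × 4 = 990 kcal.
Non-protein calories = 2769 − 990 = 1779 kcal.
Fat: 25% × 1779 = 444.75 kcal; carbohydrate: 1334.25 kcal.
Fat: 444.75 kcal ÷ 9 kcal/g = 49.4167 g.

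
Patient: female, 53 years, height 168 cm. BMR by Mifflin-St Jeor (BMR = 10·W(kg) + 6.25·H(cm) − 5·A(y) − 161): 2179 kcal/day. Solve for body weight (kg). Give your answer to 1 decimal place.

155.5 kg

2179 = 10·W + 6.25(168) − 5(53) − 161
10·W = 2179 − 624 = 1555, so W = 155.5 kg.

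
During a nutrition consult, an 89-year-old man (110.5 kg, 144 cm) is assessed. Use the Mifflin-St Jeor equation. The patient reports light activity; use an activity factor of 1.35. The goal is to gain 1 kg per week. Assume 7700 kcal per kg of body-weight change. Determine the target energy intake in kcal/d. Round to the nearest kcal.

3213 kcal/d

Mifflin-St Jeor (male): BMR = 10(110.5) + 6.25(144) − 5(89) + 5 = 1105 + 900 − 445 + 5 = 1565 kcal/day.
TEE = 1565 × 1.35 = 2112.75 kcal/day.
Required daily surplus = 1 × 7700 ÷ 7 = 1100 kcal/day.
Target intake = 2112.75 + 1100 = 3212.75 kcal/day.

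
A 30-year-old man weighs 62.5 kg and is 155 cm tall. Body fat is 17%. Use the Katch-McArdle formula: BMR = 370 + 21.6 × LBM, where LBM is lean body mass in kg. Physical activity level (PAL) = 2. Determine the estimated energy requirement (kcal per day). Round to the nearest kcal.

2981 kcal per day

LBM = 62.5 × (1 − 0.17) = 51.875 kg. Katch-McArdle: BMR = 370 + 21.6 × 51.875 = 1490.5 kcal/day.
TEE = BMR × activity factor = 1490.5 × 2 = 2981 kcal/day.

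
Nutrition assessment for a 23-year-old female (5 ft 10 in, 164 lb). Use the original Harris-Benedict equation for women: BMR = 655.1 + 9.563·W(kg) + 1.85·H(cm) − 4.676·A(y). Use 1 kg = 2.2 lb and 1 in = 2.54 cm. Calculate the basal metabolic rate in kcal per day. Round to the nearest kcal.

Convert to metric: weight = 164 ÷ 2.2 = 74.5455 kg; height = (5×12 + 10) × 2.54 = 70 × 2.54 = 177.8 cm.
Harris-Benedict: BMR = 655.1 + 9.563(74.5455) + 1.85(177.8) − 4.676(23) = 1589.3602 kcal/day.

1589 kcal per day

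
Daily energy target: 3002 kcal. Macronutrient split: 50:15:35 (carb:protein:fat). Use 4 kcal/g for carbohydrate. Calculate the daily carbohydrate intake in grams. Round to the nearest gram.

375 g/day

Carbohydrate energy = 50% × 3002 = 1501 kcal.
At 4 kcal/g: 1501 ÷ 4 = 375.25 g.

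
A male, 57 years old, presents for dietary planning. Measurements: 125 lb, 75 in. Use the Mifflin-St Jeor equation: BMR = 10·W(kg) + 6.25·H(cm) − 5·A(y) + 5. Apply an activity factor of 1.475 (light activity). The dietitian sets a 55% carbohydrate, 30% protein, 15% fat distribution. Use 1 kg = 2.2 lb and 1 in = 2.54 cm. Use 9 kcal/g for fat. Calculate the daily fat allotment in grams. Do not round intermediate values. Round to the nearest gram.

36 g/day

Convert to metric: weight = 125 ÷ 2.2 = 56.8182 kg; height = 75 × 2.54 = 190.5 cm.
Mifflin-St Jeor (male): BMR = 10(56.8182) + 6.25(190.5) − 5(57) + 5 = 568.1818 + 1190.625 − 285 + 5 = 1478.8068 kcal/day.
TEE = 1478.8068 × 1.475 = 2181.2401 kcal/day.
Fat energy = 15% × 2181.2401 = 327.186 kcal.
Fat = 327.186 ÷ 9 kcal/g = 36.354 g.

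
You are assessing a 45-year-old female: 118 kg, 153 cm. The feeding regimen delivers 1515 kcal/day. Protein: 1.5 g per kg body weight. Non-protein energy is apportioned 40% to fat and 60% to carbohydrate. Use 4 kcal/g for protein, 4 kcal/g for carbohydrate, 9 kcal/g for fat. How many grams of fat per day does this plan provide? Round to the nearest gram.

36 g/day

Protein = 1.5 × 118 = 177 g → 177 × 4 = 708 kcal.
Non-protein calories = 1515 − 708 = 807 kcal.
Fat: 40% × 807 = 322.8 kcal; carbohydrate: 484.2 kcal.
Fat: 322.8 kcal ÷ 9 kcal/g = 35.8667 g.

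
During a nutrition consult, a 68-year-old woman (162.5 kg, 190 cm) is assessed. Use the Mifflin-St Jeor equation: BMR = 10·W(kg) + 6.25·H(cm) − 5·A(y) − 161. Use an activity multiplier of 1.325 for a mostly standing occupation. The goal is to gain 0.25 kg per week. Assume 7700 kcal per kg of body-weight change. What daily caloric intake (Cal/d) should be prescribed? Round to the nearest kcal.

3338 Cal/d

Mifflin-St Jeor (female): BMR = 10(162.5) + 6.25(190) − 5(68) − 161 = 1625 + 1187.5 − 340 − 161 = 2311.5 kcal/day.
TEE = 2311.5 × 1.325 = 3062.7375 kcal/day.
Required daily surplus = 0.25 × 7700 ÷ 7 = 275 kcal/day.
Target intake = 3062.7375 + 275 = 3337.7375 kcal/day.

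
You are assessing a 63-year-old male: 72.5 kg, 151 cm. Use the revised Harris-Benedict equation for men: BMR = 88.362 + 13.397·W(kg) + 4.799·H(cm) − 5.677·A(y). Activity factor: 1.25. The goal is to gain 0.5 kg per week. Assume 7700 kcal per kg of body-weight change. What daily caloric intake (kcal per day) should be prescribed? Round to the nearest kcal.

Harris-Benedict: BMR = 88.362 + 13.397(72.5) + 4.799(151) − 5.677(63) = 1426.6425 kcal/day.
TEE = 1426.6425 × 1.25 = 1783.3031 kcal/day.
Required daily surplus = 0.5 × 7700 ÷ 7 = 550 kcal/day.
Target intake = 1783.3031 + 550 = 2333.3031 kcal/day.

2333 kcal per day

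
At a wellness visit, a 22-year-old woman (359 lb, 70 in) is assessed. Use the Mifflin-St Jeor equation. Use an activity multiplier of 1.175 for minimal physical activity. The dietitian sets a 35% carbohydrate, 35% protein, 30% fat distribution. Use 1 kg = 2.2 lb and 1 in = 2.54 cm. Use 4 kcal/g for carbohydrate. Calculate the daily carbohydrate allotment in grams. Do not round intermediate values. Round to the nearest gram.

254 g/day

Convert to metric: weight = 359 ÷ 2.2 = 163.1818 kg; height = 70 × 2.54 = 177.8 cm.
Mifflin-St Jeor (female): BMR = 10(163.1818) + 6.25(177.8) − 5(22) − 161 = 1631.8182 + 1111.25 − 110 − 161 = 2472.0682 kcal/day.
TEE = 2472.0682 × 1.175 = 2904.6801 kcal/day.
Carbohydrate energy = 35% × 2904.6801 = 1016.638 kcal.
Carbohydrate = 1016.638 ÷ 4 kcal/g = 254.1595 g.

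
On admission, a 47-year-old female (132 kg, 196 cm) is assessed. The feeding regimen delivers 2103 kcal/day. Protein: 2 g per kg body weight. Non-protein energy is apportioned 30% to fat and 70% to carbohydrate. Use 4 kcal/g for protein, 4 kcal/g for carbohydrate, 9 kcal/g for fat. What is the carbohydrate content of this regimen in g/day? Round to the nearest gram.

Protein = 2 × 132 = 264 g → 264 × 4 = 1056 kcal.
Non-protein calories = 2103 − 1056 = 1047 kcal.
Fat: 30% × 1047 = 314.1 kcal; carbohydrate: 732.9 kcal.
Carbohydrate: 732.9 kcal ÷ 4 kcal/g = 183.225 g.

183 g/day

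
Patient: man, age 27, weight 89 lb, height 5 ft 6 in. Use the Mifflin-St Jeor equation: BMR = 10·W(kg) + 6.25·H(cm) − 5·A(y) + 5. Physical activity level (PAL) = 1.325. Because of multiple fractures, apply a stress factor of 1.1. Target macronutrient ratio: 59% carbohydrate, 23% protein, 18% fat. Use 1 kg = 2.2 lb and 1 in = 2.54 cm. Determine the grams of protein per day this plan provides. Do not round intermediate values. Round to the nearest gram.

111 g/day

Convert to metric: weight = 89 ÷ 2.2 = 40.4545 kg; height = (5×12 + 6) × 2.54 = 66 × 2.54 = 167.64 cm.
Mifflin-St Jeor (male): BMR = 10(40.4545) + 6.25(167.64) − 5(27) + 5 = 404.5455 + 1047.75 − 135 + 5 = 1322.2955 kcal/day.
TEE = 1322.2955 × 1.325 = 1752.0415 kcal/day.
With stress factor 1.1: 1752.0415 × 1.1 = 1927.2456 kcal/day.
Protein energy = 23% × 1927.2456 = 443.2665 kcal.
Protein = 443.2665 ÷ 4 kcal/g = 110.8166 g.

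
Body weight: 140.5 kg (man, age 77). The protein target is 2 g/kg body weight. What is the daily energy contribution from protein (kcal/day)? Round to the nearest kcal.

1124 kcal/day

Protein = 2 g/kg × 140.5 kg = 281 g/day.
Protein energy = 281 g × 4 kcal/g = 1124 kcal/day.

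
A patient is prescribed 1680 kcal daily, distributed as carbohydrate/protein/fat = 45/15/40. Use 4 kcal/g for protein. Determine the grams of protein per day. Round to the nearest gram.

63 g/day

Protein energy = 15% × 1680 = 252 kcal.
At 4 kcal/g: 252 ÷ 4 = 63 g.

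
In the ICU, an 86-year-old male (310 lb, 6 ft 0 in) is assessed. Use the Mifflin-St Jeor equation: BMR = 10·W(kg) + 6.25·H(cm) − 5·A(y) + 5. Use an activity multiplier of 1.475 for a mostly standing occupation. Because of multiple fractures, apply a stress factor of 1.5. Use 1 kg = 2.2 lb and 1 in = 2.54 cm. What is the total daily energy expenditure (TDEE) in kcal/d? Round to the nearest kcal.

4706 kcal/d

Convert to metric: weight = 310 ÷ 2.2 = 140.9091 kg; height = (6×12 + 0) × 2.54 = 72 × 2.54 = 182.88 cm.
Mifflin-St Jeor (male): BMR = 10(140.9091) + 6.25(182.88) − 5(86) + 5 = 1409.0909 + 1143 − 430 + 5 = 2127.0909 kcal/day.
TEE = BMR × activity factor = 2127.0909 × 1.475 = 3137.4591 kcal/day.
Apply stress factor: 3137.4591 × 1.5 = 4706.1886 kcal/day.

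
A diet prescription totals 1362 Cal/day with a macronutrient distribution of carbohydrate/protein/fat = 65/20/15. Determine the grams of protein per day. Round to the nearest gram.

68 g/day

Protein energy = 20% × 1362 = 272.4 kcal.
At 4 kcal/g: 272.4 ÷ 4 = 68.1 g.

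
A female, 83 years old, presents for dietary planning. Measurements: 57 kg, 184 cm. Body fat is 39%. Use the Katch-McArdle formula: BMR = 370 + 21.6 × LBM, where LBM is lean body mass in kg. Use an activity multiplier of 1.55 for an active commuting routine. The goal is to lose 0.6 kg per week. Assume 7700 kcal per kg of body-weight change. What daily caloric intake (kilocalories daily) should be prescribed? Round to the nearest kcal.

1078 kilocalories daily

LBM = 57 × (1 − 0.39) = 34.77 kg. Katch-McArdle: BMR = 370 + 21.6 × 34.77 = 1121.032 kcal/day.
TEE = 1121.032 × 1.55 = 1737.5996 kcal/day.
Required daily deficit = 0.6 × 7700 ÷ 7 = 660 kcal/day.
Target intake = 1737.5996 − 660 = 1077.5996 kcal/day.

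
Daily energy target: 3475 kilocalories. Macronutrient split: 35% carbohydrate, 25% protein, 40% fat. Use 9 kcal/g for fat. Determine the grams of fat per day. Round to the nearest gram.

154 g/day

Fat energy = 40% × 3475 = 1390 kcal.
At 9 kcal/g: 1390 ÷ 9 = 154.4444 g.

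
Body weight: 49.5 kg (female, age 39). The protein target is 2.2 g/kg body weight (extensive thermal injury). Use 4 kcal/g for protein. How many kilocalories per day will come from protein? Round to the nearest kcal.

Protein = 2.2 g/kg × 49.5 kg = 108.9 g/day.
Protein energy = 108.9 g × 4 kcal/g = 435.6 kcal/day.

436 kcal/day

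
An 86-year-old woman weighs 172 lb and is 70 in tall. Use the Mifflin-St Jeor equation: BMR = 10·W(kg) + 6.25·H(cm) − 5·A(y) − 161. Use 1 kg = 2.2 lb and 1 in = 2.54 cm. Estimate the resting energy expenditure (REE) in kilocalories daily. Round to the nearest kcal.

1302 kilocalories daily

Convert to metric: weight = 172 ÷ 2.2 = 78.1818 kg; height = 70 × 2.54 = 177.8 cm.
Mifflin-St Jeor (female): BMR = 10(78.1818) + 6.25(177.8) − 5(86) − 161 = 781.8182 + 1111.25 − 430 − 161 = 1302.0682 kcal/day.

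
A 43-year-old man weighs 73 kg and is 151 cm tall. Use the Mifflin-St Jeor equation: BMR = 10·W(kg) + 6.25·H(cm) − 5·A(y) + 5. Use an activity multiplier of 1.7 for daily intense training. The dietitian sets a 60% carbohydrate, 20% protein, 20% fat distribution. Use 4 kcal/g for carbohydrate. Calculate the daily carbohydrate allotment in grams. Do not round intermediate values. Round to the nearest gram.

373 g/day

Mifflin-St Jeor (male): BMR = 10(73) + 6.25(151) − 5(43) + 5 = 730 + 943.75 − 215 + 5 = 1463.75 kcal/day.
TEE = 1463.75 × 1.7 = 2488.375 kcal/day.
Carbohydrate energy = 60% × 2488.375 = 1493.025 kcal.
Carbohydrate = 1493.025 ÷ 4 kcal/g = 373.2563 g.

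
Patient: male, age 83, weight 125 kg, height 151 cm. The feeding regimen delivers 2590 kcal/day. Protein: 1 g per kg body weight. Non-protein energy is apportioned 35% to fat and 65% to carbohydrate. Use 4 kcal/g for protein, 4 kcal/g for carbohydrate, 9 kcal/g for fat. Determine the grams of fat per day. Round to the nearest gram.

81 g/day

Protein = 1 × 125 = 125 g → 125 × 4 = 500 kcal.
Non-protein calories = 2590 − 500 = 2090 kcal.
Fat: 35% × 2090 = 731.5 kcal; carbohydrate: 1358.5 kcal.
Fat: 731.5 kcal ÷ 9 kcal/g = 81.2778 g.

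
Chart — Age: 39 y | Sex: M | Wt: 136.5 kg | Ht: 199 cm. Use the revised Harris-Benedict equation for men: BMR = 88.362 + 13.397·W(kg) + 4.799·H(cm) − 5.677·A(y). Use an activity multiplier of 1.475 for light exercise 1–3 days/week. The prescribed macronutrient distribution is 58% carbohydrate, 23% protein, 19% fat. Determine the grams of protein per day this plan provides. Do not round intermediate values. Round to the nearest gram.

225 g/day

Harris-Benedict: BMR = 88.362 + 13.397(136.5) + 4.799(199) − 5.677(39) = 2650.6505 kcal/day.
TEE = 2650.6505 × 1.475 = 3909.7095 kcal/day.
Protein energy = 23% × 3909.7095 = 899.2332 kcal.
Protein = 899.2332 ÷ 4 kcal/g = 224.8083 g.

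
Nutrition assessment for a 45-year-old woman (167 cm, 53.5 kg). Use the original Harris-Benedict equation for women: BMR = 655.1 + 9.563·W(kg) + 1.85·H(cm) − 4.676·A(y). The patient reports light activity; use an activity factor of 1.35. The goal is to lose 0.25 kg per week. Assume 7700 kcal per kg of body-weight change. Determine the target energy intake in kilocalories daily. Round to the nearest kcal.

1433 kilocalories daily

Harris-Benedict: BMR = 655.1 + 9.563(53.5) + 1.85(167) − 4.676(45) = 1265.2505 kcal/day.
TEE = 1265.2505 × 1.35 = 1708.0882 kcal/day.
Required daily deficit = 0.25 × 7700 ÷ 7 = 275 kcal/day.
Target intake = 1708.0882 − 275 = 1433.0882 kcal/day.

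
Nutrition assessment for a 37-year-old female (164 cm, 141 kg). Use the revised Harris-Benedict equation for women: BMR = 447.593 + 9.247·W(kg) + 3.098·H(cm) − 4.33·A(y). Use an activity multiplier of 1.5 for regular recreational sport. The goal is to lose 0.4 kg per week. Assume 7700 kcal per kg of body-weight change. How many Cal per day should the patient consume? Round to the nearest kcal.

2709 Cal per day

Harris-Benedict: BMR = 447.593 + 9.247(141) + 3.098(164) − 4.33(37) = 2099.282 kcal/day.
TEE = 2099.282 × 1.5 = 3148.923 kcal/day.
Required daily deficit = 0.4 × 7700 ÷ 7 = 440 kcal/day.
Target intake = 3148.923 − 440 = 2708.923 kcal/day.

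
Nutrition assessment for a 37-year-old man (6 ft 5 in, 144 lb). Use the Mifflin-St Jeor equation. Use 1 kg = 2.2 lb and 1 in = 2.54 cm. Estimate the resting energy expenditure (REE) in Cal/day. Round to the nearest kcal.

Convert to metric: weight = 144 ÷ 2.2 = 65.4545 kg; height = (6×12 + 5) × 2.54 = 77 × 2.54 = 195.58 cm.
Mifflin-St Jeor (male): BMR = 10(65.4545) + 6.25(195.58) − 5(37) + 5 = 654.5455 + 1222.375 − 185 + 5 = 1696.9205 kcal/day.

1697 Cal/day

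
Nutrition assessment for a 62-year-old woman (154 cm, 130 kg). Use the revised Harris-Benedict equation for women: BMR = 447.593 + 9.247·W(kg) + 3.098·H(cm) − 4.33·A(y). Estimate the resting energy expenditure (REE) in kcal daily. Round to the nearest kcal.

Harris-Benedict: BMR = 447.593 + 9.247(130) + 3.098(154) − 4.33(62) = 1858.335 kcal/day.

1858 kcal daily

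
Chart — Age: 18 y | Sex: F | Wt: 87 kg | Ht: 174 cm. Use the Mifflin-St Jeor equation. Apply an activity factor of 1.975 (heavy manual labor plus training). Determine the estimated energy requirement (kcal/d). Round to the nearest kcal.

3370 kcal/d

Mifflin-St Jeor (female): BMR = 10(87) + 6.25(174) − 5(18) − 161 = 870 + 1087.5 − 90 − 161 = 1706.5 kcal/day.
TEE = BMR × activity factor = 1706.5 × 1.975 = 3370.3375 kcal/day.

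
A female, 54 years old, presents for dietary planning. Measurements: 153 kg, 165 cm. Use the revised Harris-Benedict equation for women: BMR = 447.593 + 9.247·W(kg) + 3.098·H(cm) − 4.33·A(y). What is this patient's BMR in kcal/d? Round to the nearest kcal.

Harris-Benedict: BMR = 447.593 + 9.247(153) + 3.098(165) − 4.33(54) = 2139.734 kcal/day.

2140 kcal/d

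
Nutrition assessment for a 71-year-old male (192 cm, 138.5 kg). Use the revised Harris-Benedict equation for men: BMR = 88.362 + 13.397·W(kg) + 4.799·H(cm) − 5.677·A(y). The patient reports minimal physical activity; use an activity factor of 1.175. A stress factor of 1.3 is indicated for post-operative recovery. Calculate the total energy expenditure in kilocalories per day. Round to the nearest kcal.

3761 kilocalories per day

Harris-Benedict: BMR = 88.362 + 13.397(138.5) + 4.799(192) − 5.677(71) = 2462.1875 kcal/day.
TEE = BMR × activity factor = 2462.1875 × 1.175 = 2893.0703 kcal/day.
Apply stress factor: 2893.0703 × 1.3 = 3760.9914 kcal/day.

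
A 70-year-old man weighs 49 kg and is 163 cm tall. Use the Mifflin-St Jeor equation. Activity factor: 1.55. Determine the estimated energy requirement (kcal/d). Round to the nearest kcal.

1804 kcal/d

Mifflin-St Jeor (male): BMR = 10(49) + 6.25(163) − 5(70) + 5 = 490 + 1018.75 − 350 + 5 = 1163.75 kcal/day.
TEE = BMR × activity factor = 1163.75 × 1.55 = 1803.8125 kcal/day.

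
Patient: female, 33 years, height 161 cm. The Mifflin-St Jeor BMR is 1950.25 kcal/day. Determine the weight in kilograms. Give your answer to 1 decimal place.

127.0 kg

1950.25 = 10·W + 6.25(161) − 5(33) − 161
10·W = 1950.25 − 680.25 = 1270, so W = 127 kg.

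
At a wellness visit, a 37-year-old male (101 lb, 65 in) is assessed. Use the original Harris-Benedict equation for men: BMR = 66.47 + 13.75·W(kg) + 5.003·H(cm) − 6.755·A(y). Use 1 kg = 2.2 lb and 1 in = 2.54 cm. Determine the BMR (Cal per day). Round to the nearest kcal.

1274 Cal per day

Convert to metric: weight = 101 ÷ 2.2 = 45.9091 kg; height = 65 × 2.54 = 165.1 cm.
Harris-Benedict: BMR = 66.47 + 13.75(45.9091) + 5.003(165.1) − 6.755(37) = 1273.7803 kcal/day.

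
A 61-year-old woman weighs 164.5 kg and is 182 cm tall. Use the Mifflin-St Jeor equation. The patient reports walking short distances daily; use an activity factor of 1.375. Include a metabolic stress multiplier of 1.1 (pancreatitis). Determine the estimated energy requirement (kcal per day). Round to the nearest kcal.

Mifflin-St Jeor (female): BMR = 10(164.5) + 6.25(182) − 5(61) − 161 = 1645 + 1137.5 − 305 − 161 = 2316.5 kcal/day.
TEE = BMR × activity factor = 2316.5 × 1.375 = 3185.1875 kcal/day.
Apply stress factor: 3185.1875 × 1.1 = 3503.7063 kcal/day.

3504 kcal per day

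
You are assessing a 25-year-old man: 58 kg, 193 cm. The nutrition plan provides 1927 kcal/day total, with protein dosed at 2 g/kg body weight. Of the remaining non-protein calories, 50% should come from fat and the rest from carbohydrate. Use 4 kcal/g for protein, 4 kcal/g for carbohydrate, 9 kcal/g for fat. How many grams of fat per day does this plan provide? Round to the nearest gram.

81 g/day

Protein = 2 × 58 = 116 g → 116 × 4 = 464 kcal.
Non-protein calories = 1927 − 464 = 1463 kcal.
Fat: 50% × 1463 = 731.5 kcal; carbohydrate: 731.5 kcal.
Fat: 731.5 kcal ÷ 9 kcal/g = 81.2778 g.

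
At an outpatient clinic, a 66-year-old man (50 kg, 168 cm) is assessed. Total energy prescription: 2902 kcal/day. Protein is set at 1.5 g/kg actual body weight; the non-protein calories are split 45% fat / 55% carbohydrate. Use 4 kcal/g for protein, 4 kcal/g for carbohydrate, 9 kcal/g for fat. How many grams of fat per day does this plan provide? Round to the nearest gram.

130 g/day

Protein = 1.5 × 50 = 75 g → 75 × 4 = 300 kcal.
Non-protein calories = 2902 − 300 = 2602 kcal.
Fat: 45% × 2602 = 1170.9 kcal; carbohydrate: 1431.1 kcal.
Fat: 1170.9 kcal ÷ 9 kcal/g = 130.1 g.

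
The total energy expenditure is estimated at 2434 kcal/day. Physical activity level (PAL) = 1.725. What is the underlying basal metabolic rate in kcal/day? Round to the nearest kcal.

BMR = TEE ÷ activity factor = 2434 ÷ 1.725 = 1411.0145 kcal/day.

1411 kcal/day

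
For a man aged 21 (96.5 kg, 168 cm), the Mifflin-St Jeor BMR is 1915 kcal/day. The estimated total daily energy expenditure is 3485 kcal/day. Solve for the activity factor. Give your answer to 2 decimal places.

Activity factor = TEE ÷ BMR = 3485 ÷ 1915 = 1.82.

1.82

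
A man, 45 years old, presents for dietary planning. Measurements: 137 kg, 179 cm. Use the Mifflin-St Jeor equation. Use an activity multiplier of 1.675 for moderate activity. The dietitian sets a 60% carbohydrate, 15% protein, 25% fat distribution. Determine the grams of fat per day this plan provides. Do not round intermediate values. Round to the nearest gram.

Mifflin-St Jeor (male): BMR = 10(137) + 6.25(179) − 5(45) + 5 = 1370 + 1118.75 − 225 + 5 = 2268.75 kcal/day.
TEE = 2268.75 × 1.675 = 3800.1563 kcal/day.
Fat energy = 25% × 3800.1563 = 950.0391 kcal.
Fat = 950.0391 ÷ 9 kcal/g = 105.5599 g.

106 g/day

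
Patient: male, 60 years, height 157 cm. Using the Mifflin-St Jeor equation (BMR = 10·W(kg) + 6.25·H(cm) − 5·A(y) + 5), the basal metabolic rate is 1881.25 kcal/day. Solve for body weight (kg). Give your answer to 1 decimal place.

1881.25 = 10·W + 6.25(157) − 5(60) + 5
10·W = 1881.25 − 686.25 = 1195, so W = 119.5 kg.

119.5 kg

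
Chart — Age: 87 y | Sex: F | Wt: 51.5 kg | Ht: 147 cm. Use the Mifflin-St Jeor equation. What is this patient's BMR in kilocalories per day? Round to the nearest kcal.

838 kilocalories per day

Mifflin-St Jeor (female): BMR = 10(51.5) + 6.25(147) − 5(87) − 161 = 515 + 918.75 − 435 − 161 = 837.75 kcal/day.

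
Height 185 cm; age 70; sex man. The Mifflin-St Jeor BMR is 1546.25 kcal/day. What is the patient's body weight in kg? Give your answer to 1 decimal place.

73.5 kg

1546.25 = 10·W + 6.25(185) − 5(70) + 5
10·W = 1546.25 − 811.25 = 735, so W = 73.5 kg.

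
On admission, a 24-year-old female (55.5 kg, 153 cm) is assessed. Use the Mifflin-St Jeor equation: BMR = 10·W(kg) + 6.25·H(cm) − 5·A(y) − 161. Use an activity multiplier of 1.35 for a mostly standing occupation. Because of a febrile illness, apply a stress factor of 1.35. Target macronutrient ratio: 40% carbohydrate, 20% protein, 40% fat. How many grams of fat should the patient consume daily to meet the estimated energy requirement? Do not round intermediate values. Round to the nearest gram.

100 g/day

Mifflin-St Jeor (female): BMR = 10(55.5) + 6.25(153) − 5(24) − 161 = 555 + 956.25 − 120 − 161 = 1230.25 kcal/day.
TEE = 1230.25 × 1.35 = 1660.8375 kcal/day.
With stress factor 1.35: 1660.8375 × 1.35 = 2242.1306 kcal/day.
Fat energy = 40% × 2242.1306 = 896.8523 kcal.
Fat = 896.8523 ÷ 9 kcal/g = 99.6503 g.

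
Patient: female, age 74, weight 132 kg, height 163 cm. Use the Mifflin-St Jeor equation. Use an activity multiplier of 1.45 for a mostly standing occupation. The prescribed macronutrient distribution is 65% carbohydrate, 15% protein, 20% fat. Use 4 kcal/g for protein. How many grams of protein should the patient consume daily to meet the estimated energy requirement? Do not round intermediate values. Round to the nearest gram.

Mifflin-St Jeor (female): BMR = 10(132) + 6.25(163) − 5(74) − 161 = 1320 + 1018.75 − 370 − 161 = 1807.75 kcal/day.
TEE = 1807.75 × 1.45 = 2621.2375 kcal/day.
Protein energy = 15% × 2621.2375 = 393.1856 kcal.
Protein = 393.1856 ÷ 4 kcal/g = 98.2964 g.

98 g/day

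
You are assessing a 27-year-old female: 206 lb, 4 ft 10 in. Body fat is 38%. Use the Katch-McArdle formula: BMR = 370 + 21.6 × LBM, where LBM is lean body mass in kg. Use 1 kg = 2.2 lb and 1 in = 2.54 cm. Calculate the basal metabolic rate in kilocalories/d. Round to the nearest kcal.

Convert to metric: weight = 206 ÷ 2.2 = 93.6364 kg; height = (4×12 + 10) × 2.54 = 58 × 2.54 = 147.32 cm.
LBM = 93.6364 × (1 − 0.38) = 58.0545 kg. Katch-McArdle: BMR = 370 + 21.6 × 58.0545 = 1623.9782 kcal/day.

1624 kilocalories/d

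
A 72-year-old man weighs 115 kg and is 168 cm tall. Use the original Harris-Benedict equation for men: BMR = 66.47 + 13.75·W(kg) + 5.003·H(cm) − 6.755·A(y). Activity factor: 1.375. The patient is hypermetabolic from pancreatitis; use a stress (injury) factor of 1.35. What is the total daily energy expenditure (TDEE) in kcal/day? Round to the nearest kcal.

3716 kcal/day

Harris-Benedict: BMR = 66.47 + 13.75(115) + 5.003(168) − 6.755(72) = 2001.864 kcal/day.
TEE = BMR × activity factor = 2001.864 × 1.375 = 2752.563 kcal/day.
Apply stress factor: 2752.563 × 1.35 = 3715.9601 kcal/day.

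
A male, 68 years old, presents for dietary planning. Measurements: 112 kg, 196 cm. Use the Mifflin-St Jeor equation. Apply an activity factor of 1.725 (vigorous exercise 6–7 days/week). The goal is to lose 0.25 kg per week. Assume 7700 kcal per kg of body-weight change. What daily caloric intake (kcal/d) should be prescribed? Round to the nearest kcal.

3192 kcal/d

Mifflin-St Jeor (male): BMR = 10(112) + 6.25(196) − 5(68) + 5 = 1120 + 1225 − 340 + 5 = 2010 kcal/day.
TEE = 2010 × 1.725 = 3467.25 kcal/day.
Required daily deficit = 0.25 × 7700 ÷ 7 = 275 kcal/day.
Target intake = 3467.25 − 275 = 3192.25 kcal/day.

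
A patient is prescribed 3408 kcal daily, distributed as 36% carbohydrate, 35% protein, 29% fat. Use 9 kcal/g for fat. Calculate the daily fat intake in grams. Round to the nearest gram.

Fat energy = 29% × 3408 = 988.32 kcal.
At 9 kcal/g: 988.32 ÷ 9 = 109.8133 g.

110 g/day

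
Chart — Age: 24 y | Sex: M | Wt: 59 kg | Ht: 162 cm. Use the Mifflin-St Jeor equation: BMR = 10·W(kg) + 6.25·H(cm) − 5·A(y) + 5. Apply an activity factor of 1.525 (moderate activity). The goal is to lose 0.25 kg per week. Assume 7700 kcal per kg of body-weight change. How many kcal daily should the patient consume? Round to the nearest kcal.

Mifflin-St Jeor (male): BMR = 10(59) + 6.25(162) − 5(24) + 5 = 590 + 1012.5 − 120 + 5 = 1487.5 kcal/day.
TEE = 1487.5 × 1.525 = 2268.4375 kcal/day.
Required daily deficit = 0.25 × 7700 ÷ 7 = 275 kcal/day.
Target intake = 2268.4375 − 275 = 1993.4375 kcal/day.

1993 kcal daily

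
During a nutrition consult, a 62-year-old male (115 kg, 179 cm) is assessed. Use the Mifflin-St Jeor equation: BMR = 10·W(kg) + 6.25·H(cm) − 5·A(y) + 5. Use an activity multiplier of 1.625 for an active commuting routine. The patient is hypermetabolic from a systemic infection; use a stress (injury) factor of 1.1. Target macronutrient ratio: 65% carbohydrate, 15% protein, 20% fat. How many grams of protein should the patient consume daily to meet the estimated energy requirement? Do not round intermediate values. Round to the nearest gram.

132 g/day

Mifflin-St Jeor (male): BMR = 10(115) + 6.25(179) − 5(62) + 5 = 1150 + 1118.75 − 310 + 5 = 1963.75 kcal/day.
TEE = 1963.75 × 1.625 = 3191.0938 kcal/day.
With stress factor 1.1: 3191.0938 × 1.1 = 3510.2031 kcal/day.
Protein energy = 15% × 3510.2031 = 526.5305 kcal.
Protein = 526.5305 ÷ 4 kcal/g = 131.6326 g.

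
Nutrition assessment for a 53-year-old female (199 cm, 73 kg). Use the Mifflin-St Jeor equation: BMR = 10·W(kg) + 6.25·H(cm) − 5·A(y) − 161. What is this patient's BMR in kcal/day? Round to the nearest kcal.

Mifflin-St Jeor (female): BMR = 10(73) + 6.25(199) − 5(53) − 161 = 730 + 1243.75 − 265 − 161 = 1547.75 kcal/day.

1548 kcal/day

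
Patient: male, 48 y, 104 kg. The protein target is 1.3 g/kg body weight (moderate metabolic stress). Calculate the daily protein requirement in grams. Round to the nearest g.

135 g/day

Protein = 1.3 g/kg × 104 kg = 135.2 g/day.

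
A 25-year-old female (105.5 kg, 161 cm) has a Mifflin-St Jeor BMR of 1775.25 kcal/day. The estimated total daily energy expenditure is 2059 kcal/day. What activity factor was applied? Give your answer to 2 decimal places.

Activity factor = TEE ÷ BMR = 2059 ÷ 1775.25 = 1.16.

1.16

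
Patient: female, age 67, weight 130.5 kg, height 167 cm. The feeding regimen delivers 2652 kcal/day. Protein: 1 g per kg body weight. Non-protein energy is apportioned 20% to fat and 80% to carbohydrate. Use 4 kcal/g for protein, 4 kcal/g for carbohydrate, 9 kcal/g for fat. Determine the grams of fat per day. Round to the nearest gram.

47 g/day

Protein = 1 × 130.5 = 130.5 g → 130.5 × 4 = 522 kcal.
Non-protein calories = 2652 − 522 = 2130 kcal.
Fat: 20% × 2130 = 426 kcal; carbohydrate: 1704 kcal.
Fat: 426 kcal ÷ 9 kcal/g = 47.3333 g.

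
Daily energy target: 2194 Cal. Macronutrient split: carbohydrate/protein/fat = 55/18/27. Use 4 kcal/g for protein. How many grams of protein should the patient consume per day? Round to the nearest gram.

99 g/day

Protein energy = 18% × 2194 = 394.92 kcal.
At 4 kcal/g: 394.92 ÷ 4 = 98.73 g.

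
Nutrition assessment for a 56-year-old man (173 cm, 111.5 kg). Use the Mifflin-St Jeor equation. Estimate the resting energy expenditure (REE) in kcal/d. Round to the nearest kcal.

Mifflin-St Jeor (male): BMR = 10(111.5) + 6.25(173) − 5(56) + 5 = 1115 + 1081.25 − 280 + 5 = 1921.25 kcal/day.

1921 kcal/d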